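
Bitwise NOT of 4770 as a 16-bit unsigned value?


~0b1001010100010 = 0b1110110101011101 = 60765 (16-bit unsigned)

60765


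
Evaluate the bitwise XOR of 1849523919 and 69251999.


0b1101110001111010111111011001111 ^ 0b100001000001011001110011111 = 0b1101010000111011100110101010000 = 1780338000

1780338000


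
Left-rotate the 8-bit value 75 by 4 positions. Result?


Rotate 0b1001011 left by 4 (8-bit) = 0b10110100 = 180

180


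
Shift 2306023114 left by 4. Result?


0b10001001011100110001111011001010 << 4 = 0b100010010111001100011110110010100000 = 36896369824

36896369824


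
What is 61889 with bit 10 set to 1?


61889 | (1 << 10) = 61889 | 1024 = 62913

62913


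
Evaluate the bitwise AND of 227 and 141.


0b11100011 & 0b10001101 = 0b10000001 = 129

129


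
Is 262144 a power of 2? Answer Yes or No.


0b1000000000000000000. Only one bit set => Yes

Yes


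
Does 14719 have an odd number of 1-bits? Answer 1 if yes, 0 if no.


0b11100101111111 has 11 ones => parity 1

1


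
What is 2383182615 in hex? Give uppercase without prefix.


2383182615 = 8E0C7B17 hex

8E0C7B17


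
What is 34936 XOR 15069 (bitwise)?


0b1000100001111000 ^ 0b11101011011101 = 0b1011001010100101 = 45733

45733


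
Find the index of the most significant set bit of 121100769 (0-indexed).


0b111001101111101100111100001. Highest set bit at position 26

26


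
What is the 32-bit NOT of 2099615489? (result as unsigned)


~0b1111101001001011001011100000001 = 0b10000010110110100110100011111110 = 2195351806 (32-bit unsigned)

2195351806


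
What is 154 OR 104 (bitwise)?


0b10011010 | 0b1101000 = 0b11111010 = 250

250


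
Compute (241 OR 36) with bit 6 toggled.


Step 1: 241 | 36 = 245
Step 2: 245 ^ (1 << 6) = 245 ^ 64 = 181

181


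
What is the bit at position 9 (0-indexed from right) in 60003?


0b1110101001100011, position 9 = 1

1


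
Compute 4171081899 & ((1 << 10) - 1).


4171081899 & 1023 = 171

171


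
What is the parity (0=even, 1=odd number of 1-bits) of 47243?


0b1011100010001011 has 8 ones => parity 0

0


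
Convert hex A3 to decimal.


A3 hex = 163 decimal

163


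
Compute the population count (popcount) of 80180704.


0b100110001110111010111100000 has 14 set bits

14


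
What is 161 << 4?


0b10100001 << 4 = 0b101000010000 = 2576

2576


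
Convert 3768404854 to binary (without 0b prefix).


3768404854 = 11100000100111010100101101110110 in binary

11100000100111010100101101110110


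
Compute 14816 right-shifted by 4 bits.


0b11100111100000 >> 4 = 0b1110011110 = 926

926


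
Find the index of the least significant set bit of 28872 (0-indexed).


0b111000011001000. Lowest set bit at position 3

3


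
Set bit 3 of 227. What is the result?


227 | (1 << 3) = 227 | 8 = 235

235


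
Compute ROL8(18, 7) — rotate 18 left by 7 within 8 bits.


Rotate 0b10010 left by 7 (8-bit) = 0b1001 = 9

9


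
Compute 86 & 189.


0b1010110 & 0b10111101 = 0b10100 = 20

20


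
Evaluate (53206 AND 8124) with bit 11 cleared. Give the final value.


Step 1: 53206 & 8124 = 3988
Step 2: 3988 & ~(1 << 11) = 1940

1940


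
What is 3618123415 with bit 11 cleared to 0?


3618123415 & ~(1 << 11) = 3618121367

3618121367


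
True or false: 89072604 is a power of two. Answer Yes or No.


0b101010011110010001111011100. Multiple bits set => No

No


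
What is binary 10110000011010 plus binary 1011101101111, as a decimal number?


10110000011010 + 1011101101111 = 100001110001001 = 17289

17289


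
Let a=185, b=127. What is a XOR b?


185 ^ 127 = 198

198


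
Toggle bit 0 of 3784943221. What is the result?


3784943221 ^ (1 << 0) = 3784943221 ^ 1 = 3784943220

3784943220


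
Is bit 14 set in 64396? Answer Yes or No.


0b1111101110001100, bit 14 = 1. Yes

Yes


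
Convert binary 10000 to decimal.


10000 in decimal = 16

16


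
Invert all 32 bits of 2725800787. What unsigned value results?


2725800787 ^ 4294967295 = 1569166508

1569166508


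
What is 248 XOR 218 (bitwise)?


0b11111000 ^ 0b11011010 = 0b100010 = 34

34


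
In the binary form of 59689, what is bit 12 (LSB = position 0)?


0b1110100100101001, position 12 = 0

0


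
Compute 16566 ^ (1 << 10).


16566 ^ (1 << 10) = 16566 ^ 1024 = 17590

17590


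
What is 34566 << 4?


0b1000011100000110 << 4 = 0b10000111000001100000 = 553056

553056


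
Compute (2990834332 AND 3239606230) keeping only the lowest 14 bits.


Step 1: 2990834332 & 3239606230 = 2147484308
Step 2: 2147484308 & 16383 = 660

660


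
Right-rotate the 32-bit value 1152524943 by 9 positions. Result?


Rotate 0b1000100101100100010001010001111 right by 9 (32-bit) = 0b1000111101000100101100100010001 = 1201821969

1201821969


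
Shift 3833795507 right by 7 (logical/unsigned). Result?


0b11100100100000110001001110110011 >> 7 = 0b1110010010000011000100111 = 29951527

29951527


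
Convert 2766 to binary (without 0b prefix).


2766 = 101011001110 in binary

101011001110


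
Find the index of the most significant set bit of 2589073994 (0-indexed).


0b10011010010100100010001001001010. Highest set bit at position 31

31


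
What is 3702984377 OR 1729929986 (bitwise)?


0b11011100101101110000111010111001 | 0b1100111000111001010001100000010 = 0b11111111101111111010111110111011 = 4290752443

4290752443


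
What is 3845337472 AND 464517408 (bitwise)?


0b11100101001100110011000110000000 & 0b11011101011111111100100100000 = 0b1001000110011000100000000 = 19083520

19083520


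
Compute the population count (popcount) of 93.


0b1011101 has 5 set bits

5


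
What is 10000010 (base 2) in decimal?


10000010 in decimal = 130

130


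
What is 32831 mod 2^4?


32831 & 15 = 15

15


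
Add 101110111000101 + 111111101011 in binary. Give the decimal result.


101110111000101 + 111111101011 = 110110110110000 = 28080

28080


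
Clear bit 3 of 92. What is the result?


92 & ~(1 << 3) = 84

84


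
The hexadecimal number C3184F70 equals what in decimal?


C3184F70 hex = 3273150320 decimal

3273150320


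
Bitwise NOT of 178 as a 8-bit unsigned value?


~0b10110010 = 0b1001101 = 77 (8-bit unsigned)

77


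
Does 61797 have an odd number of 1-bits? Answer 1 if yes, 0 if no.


0b1111000101100101 has 9 ones => parity 1

1


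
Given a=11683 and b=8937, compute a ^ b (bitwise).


11683 ^ 8937 = 3914

3914


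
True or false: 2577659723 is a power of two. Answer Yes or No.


0b10011001101000111111011101001011. Multiple bits set => No

No


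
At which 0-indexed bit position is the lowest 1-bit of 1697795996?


0b1100101001100100100111110011100. Lowest set bit at position 2

2


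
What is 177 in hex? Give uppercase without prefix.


177 = B1 hex

B1


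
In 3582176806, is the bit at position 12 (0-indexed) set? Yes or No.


0b11010101100000111010111000100110, bit 12 = 0. No

No


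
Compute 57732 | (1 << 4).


57732 | (1 << 4) = 57732 | 16 = 57748

57748


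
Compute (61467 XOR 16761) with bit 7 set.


Step 1: 61467 ^ 16761 = 45410
Step 2: 45410 | (1 << 7) = 45410 | 128 = 45538

45538


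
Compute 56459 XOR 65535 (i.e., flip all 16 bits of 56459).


56459 ^ 65535 = 9076

9076


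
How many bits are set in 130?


0b10000010 has 2 set bits

2


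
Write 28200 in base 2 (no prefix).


28200 = 110111000101000 in binary

110111000101000


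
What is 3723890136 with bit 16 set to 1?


3723890136 | (1 << 16) = 3723890136 | 65536 = 3723955672

3723955672


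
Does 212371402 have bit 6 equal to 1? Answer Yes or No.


0b1100101010001000011111001010, bit 6 = 1. Yes

Yes


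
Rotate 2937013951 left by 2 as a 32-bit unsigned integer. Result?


Rotate 0b10101111000011110100011010111111 left by 2 (32-bit) = 0b10111100001111010001101011111110 = 3158121214

3158121214


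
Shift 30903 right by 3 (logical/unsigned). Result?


0b111100010110111 >> 3 = 0b111100010110 = 3862

3862


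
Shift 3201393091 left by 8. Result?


0b10111110110100010110000111000011 << 8 = 0b1011111011010001011000011100001100000000 = 819556631296

819556631296


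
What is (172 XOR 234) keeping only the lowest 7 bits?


Step 1: 172 ^ 234 = 70
Step 2: 70 & 127 = 70

70


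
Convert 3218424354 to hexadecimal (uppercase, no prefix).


3218424354 = BFD54222 hex

BFD54222


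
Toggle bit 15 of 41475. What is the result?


41475 ^ (1 << 15) = 41475 ^ 32768 = 8707

8707


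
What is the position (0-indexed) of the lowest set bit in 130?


0b10000010. Lowest set bit at position 1

1


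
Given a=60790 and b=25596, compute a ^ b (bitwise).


60790 ^ 25596 = 36490

36490


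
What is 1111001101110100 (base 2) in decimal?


1111001101110100 in decimal = 62324

62324


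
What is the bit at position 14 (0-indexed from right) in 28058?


0b110110110011010, position 14 = 1

1


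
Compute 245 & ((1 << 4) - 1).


245 & 15 = 5

5


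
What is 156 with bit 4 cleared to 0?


156 & ~(1 << 4) = 140

140


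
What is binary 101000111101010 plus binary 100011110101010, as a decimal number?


101000111101010 + 100011110101010 = 1001100110010100 = 39316

39316


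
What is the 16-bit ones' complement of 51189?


51189 ^ 65535 = 14346

14346


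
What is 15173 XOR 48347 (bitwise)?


0b11101101000101 ^ 0b1011110011011011 = 0b1000011110011110 = 34718

34718


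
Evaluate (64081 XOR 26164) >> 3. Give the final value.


Step 1: 64081 ^ 26164 = 40037
Step 2: 40037 >> 3 = 5004

5004


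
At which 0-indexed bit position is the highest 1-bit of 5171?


0b1010000110011. Highest set bit at position 12

12


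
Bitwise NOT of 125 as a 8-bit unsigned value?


~0b1111101 = 0b10000010 = 130 (8-bit unsigned)

130


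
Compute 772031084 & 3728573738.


0b101110000001000100001001101100 & 0b11011110001111011000010100101010 = 0b1110000001000000000000101000 = 235143208

235143208


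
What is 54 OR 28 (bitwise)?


0b110110 | 0b11100 = 0b111110 = 62

62


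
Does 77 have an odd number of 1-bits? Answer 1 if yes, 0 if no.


0b1001101 has 4 ones => parity 0

0


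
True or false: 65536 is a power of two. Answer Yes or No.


0b10000000000000000. Only one bit set => Yes

Yes


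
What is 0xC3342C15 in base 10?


C3342C15 hex = 3274976277 decimal

3274976277


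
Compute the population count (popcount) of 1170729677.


0b1000101110001111110101011001101 has 18 set bits

18


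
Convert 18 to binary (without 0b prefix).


18 = 10010 in binary

10010


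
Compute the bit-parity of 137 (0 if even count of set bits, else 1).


0b10001001 has 3 ones => parity 1

1


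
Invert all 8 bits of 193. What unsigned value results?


193 ^ 255 = 62

62


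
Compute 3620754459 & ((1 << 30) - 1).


3620754459 & 1073741823 = 399528987

399528987


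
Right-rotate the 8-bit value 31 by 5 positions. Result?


Rotate 0b11111 right by 5 (8-bit) = 0b11111000 = 248

248


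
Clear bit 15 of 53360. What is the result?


53360 & ~(1 << 15) = 20592

20592


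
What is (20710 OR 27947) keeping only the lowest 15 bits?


Step 1: 20710 | 27947 = 32239
Step 2: 32239 & 32767 = 32239

32239


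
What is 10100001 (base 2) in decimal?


10100001 in decimal = 161

161


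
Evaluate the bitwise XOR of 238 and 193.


0b11101110 ^ 0b11000001 = 0b101111 = 47

47


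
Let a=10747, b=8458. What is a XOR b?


10747 ^ 8458 = 2289

2289


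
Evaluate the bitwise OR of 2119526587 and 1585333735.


0b1111110010101010110100010111011 | 0b1011110011111100100010111100111 = 0b1111110011111110110110111111111 = 2122280447

2122280447


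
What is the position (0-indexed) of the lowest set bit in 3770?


0b111010111010. Lowest set bit at position 1

1


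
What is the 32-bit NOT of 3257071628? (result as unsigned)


~0b11000010001000101111100000001100 = 0b111101110111010000011111110011 = 1037895667 (32-bit unsigned)

1037895667


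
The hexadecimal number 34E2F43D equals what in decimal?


34E2F43D hex = 887288893 decimal

887288893


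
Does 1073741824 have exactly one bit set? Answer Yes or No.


0b1000000000000000000000000000000. Only one bit set => Yes

Yes


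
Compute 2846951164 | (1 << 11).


2846951164 | (1 << 11) = 2846951164 | 2048 = 2846953212

2846953212


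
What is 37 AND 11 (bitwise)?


0b100101 & 0b1011 = 0b1 = 1

1


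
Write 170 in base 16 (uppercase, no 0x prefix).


170 = AA hex

AA


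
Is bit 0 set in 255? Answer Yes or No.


0b11111111, bit 0 = 1. Yes

Yes


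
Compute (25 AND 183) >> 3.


Step 1: 25 & 183 = 17
Step 2: 17 >> 3 = 2

2


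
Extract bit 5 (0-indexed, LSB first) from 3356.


0b110100011100, position 5 = 0

0


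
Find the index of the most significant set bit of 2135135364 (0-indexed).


0b1111111010000111001010010000100. Highest set bit at position 30

30


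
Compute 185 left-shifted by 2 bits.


0b10111001 << 2 = 0b1011100100 = 740

740


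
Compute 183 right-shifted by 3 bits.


0b10110111 >> 3 = 0b10110 = 22

22


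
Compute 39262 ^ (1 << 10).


39262 ^ (1 << 10) = 39262 ^ 1024 = 40286

40286


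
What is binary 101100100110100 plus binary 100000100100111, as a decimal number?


101100100110100 + 100000100100111 = 1001101001011011 = 39515

39515


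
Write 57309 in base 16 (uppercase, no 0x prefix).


57309 = DFDD hex

DFDD


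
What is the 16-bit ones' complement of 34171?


34171 ^ 65535 = 31364

31364


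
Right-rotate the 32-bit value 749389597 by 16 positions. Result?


Rotate 0b101100101010101100011100011101 right by 16 (32-bit) = 0b11000111000111010010110010101010 = 3340577962

3340577962


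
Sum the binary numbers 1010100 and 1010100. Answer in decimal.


1010100 + 1010100 = 10101000 = 168

168


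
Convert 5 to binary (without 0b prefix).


5 = 101 in binary

101


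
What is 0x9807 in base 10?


9807 hex = 38919 decimal

38919


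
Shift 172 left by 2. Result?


0b10101100 << 2 = 0b1010110000 = 688

688


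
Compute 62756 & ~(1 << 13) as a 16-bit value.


62756 & ~(1 << 13) = 54564

54564


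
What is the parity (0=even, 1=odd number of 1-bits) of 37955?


0b1001010001000011 has 6 ones => parity 0

0


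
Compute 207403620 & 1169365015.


0b1100010111001011101001100100 & 0b1000101101100110001100000010111 = 0b100000100000001100000000100 = 68163588

68163588


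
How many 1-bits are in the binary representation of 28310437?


0b1101011111111101110100101 has 18 set bits

18


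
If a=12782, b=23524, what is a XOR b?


12782 ^ 23524 = 27146

27146


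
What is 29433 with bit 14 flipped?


29433 ^ (1 << 14) = 29433 ^ 16384 = 13049

13049


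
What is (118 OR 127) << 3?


Step 1: 118 | 127 = 127
Step 2: 127 << 3 = 1016

1016


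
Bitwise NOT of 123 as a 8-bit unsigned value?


~0b1111011 = 0b10000100 = 132 (8-bit unsigned)

132


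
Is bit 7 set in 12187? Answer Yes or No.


0b10111110011011, bit 7 = 1. Yes

Yes


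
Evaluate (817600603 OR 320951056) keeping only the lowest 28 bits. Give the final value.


Step 1: 817600603 | 320951056 = 867949403
Step 2: 867949403 & 268435455 = 62643035

62643035


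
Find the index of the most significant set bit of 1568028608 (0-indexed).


0b1011101011101100011011111000000. Highest set bit at position 30

30


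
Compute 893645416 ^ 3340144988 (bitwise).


0b110101010000111111001001101000 ^ 0b11000111000101101001000101011100 = 0b11110010010101010110001100110100 = 4065682228

4065682228


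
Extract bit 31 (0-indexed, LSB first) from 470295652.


0b11100000010000010010001100100, position 31 = 0

0


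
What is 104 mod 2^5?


104 & 31 = 8

8


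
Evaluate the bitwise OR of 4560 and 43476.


0b1000111010000 | 0b1010100111010100 = 0b1011100111010100 = 47572

47572


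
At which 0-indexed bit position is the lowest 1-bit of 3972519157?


0b11101100110001111101010011110101. Lowest set bit at position 0

0


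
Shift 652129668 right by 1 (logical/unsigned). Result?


0b100110110111101011010110000100 >> 1 = 0b10011011011110101101011000010 = 326064834

326064834


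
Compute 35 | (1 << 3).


35 | (1 << 3) = 35 | 8 = 43

43


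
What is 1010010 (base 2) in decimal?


1010010 in decimal = 82

82


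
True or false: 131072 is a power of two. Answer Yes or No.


0b100000000000000000. Only one bit set => Yes

Yes


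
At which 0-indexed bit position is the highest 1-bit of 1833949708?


0b1101101010011111101101000001100. Highest set bit at position 30

30


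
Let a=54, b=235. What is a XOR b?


54 ^ 235 = 221

221


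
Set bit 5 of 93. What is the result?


93 | (1 << 5) = 93 | 32 = 125

125


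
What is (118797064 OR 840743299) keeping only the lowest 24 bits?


Step 1: 118797064 | 840743299 = 924629899
Step 2: 924629899 & 16777215 = 1883019

1883019


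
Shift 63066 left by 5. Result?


0b1111011001011010 << 5 = 0b111101100101101000000 = 2018112

2018112


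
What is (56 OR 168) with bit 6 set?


Step 1: 56 | 168 = 184
Step 2: 184 | (1 << 6) = 184 | 64 = 248

248


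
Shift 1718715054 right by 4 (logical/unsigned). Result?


0b1100110011100011000001010101110 >> 4 = 0b110011001110001100000101010 = 107419690

107419690


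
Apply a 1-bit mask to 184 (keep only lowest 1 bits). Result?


184 & 1 = 0

0


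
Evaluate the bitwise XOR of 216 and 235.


0b11011000 ^ 0b11101011 = 0b110011 = 51

51


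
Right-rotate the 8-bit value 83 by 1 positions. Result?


Rotate 0b1010011 right by 1 (8-bit) = 0b10101001 = 169

169


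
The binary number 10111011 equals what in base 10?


10111011 in decimal = 187

187


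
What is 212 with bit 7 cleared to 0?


212 & ~(1 << 7) = 84

84


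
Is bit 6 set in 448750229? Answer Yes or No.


0b11010101111110110001010010101, bit 6 = 0. No

No


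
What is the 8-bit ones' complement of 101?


101 ^ 255 = 154

154


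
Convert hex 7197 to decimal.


7197 hex = 29079 decimal

29079


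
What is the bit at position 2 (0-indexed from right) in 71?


0b1000111, position 2 = 1

1


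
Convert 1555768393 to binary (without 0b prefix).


1555768393 = 1011100101110110010010001001001 in binary

1011100101110110010010001001001


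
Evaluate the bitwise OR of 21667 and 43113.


0b101010010100011 | 0b1010100001101001 = 0b1111110011101011 = 64747

64747


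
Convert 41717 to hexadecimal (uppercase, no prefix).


41717 = A2F5 hex

A2F5


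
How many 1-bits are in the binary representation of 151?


0b10010111 has 5 set bits

5


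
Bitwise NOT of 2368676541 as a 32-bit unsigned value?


~0b10001101001011110010001010111101 = 0b1110010110100001101110101000010 = 1926290754 (32-bit unsigned)

1926290754


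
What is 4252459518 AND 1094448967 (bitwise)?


0b11111101011101110110000111111110 & 0b1000001001110111111011101000111 = 0b1000001001100110110000101000110 = 1093886278

1093886278


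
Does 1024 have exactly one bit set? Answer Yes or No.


0b10000000000. Only one bit set => Yes

Yes


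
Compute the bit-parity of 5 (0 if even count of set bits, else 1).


0b101 has 2 ones => parity 0

0


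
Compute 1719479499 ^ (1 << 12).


1719479499 ^ (1 << 12) = 1719479499 ^ 4096 = 1719483595

1719483595


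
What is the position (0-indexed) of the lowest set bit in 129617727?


0b111101110011100111100111111. Lowest set bit at position 0

0


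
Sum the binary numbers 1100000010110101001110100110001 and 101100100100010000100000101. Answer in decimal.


1100000010110101001110100110001 + 101100100100010000100000101 = 1100101111011001011111000110110 = 1710014006

1710014006


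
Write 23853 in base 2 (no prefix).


23853 = 101110100101101 in binary

101110100101101


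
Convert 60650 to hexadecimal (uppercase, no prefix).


60650 = ECEA hex

ECEA


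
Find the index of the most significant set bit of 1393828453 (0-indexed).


0b1010011000101000010001001100101. Highest set bit at position 30

30


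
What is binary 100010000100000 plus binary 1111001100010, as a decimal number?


100010000100000 + 1111001100010 = 110001010000010 = 25218

25218


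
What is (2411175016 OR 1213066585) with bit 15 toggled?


Step 1: 2411175016 | 1213066585 = 3489660281
Step 2: 3489660281 ^ (1 << 15) = 3489660281 ^ 32768 = 3489627513

3489627513


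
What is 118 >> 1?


0b1110110 >> 1 = 0b111011 = 59

59


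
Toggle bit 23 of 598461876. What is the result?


598461876 ^ (1 << 23) = 598461876 ^ 8388608 = 590073268

590073268


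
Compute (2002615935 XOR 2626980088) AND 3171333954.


Step 1: 2002615935 ^ 2626980088 = 3955881607
Step 2: 3955881607 & 3171333954 = 2835396098

2835396098


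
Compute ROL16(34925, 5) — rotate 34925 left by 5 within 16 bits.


Rotate 0b1000100001101101 left by 5 (16-bit) = 0b110110110001 = 3505

3505


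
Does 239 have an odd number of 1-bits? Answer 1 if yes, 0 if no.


0b11101111 has 7 ones => parity 1

1


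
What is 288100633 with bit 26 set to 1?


288100633 | (1 << 26) = 288100633 | 67108864 = 355209497

355209497


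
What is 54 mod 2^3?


54 & 7 = 6

6


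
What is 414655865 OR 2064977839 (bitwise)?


0b11000101101110010010101111001 | 0b1111011000101010000111110101111 = 0b1111011101101110010111111111111 = 2075602943

2075602943


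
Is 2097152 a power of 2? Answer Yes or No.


0b1000000000000000000000. Only one bit set => Yes

Yes


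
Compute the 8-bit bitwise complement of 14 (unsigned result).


~0b1110 = 0b11110001 = 241 (8-bit unsigned)

241


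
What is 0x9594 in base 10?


9594 hex = 38292 decimal

38292


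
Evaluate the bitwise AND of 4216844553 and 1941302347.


0b11111011010101111111000100001001 & 0b1110011101101011110110001001011 = 0b1110011000101011110000000001001 = 1930813449

1930813449


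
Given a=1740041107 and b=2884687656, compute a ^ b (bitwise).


1740041107 ^ 2884687656 = 3427155131

3427155131


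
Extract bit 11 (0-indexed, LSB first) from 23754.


0b101110011001010, position 11 = 1

1


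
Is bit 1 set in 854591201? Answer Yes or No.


0b110010111100000000011011100001, bit 1 = 0. No

No


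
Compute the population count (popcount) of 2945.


0b101110000001 has 5 set bits

5


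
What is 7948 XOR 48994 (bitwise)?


0b1111100001100 ^ 0b1011111101100010 = 0b1010000001101110 = 41070

41070


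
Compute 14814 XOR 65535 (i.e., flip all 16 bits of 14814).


14814 ^ 65535 = 50721

50721


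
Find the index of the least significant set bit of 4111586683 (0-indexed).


0b11110101000100011101010101111011. Lowest set bit at position 0

0


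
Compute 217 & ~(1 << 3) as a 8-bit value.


217 & ~(1 << 3) = 209

209


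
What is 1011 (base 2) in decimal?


1011 in decimal = 11

11


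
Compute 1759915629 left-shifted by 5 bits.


0b1101000111001100010111001101101 << 5 = 0b110100011100110001011100110110100000 = 56317300128

56317300128


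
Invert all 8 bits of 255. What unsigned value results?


255 ^ 255 = 0

0


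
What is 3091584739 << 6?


0b10111000010001011101011011100011 << 6 = 0b10111000010001011101011011100011000000 = 197861423296

197861423296


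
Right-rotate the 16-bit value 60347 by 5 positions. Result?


Rotate 0b1110101110111011 right by 5 (16-bit) = 0b1101111101011101 = 57181

57181


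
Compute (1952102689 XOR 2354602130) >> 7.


Step 1: 1952102689 ^ 2354602130 = 4160936371
Step 2: 4160936371 >> 7 = 32507315

32507315


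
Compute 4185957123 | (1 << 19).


4185957123 | (1 << 19) = 4185957123 | 524288 = 4186481411

4186481411


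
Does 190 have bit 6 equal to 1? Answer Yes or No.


0b10111110, bit 6 = 0. No

No


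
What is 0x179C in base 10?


179C hex = 6044 decimal

6044


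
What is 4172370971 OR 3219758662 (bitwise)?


0b11111000101100010101010000011011 | 0b10111111111010011001111001000110 = 0b11111111111110011101111001011111 = 4294565471

4294565471


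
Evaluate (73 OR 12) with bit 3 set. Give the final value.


Step 1: 73 | 12 = 77
Step 2: 77 | (1 << 3) = 77 | 8 = 77

77


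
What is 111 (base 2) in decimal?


111 in decimal = 7

7


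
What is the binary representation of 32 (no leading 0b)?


32 = 100000 in binary

100000


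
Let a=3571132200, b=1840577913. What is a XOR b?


3571132200 ^ 1840577913 = 3111115345

3111115345


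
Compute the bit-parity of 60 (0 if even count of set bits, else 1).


0b111100 has 4 ones => parity 0

0


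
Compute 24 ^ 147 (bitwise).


0b11000 ^ 0b10010011 = 0b10001011 = 139

139


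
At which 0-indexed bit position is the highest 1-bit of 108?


0b1101100. Highest set bit at position 6

6


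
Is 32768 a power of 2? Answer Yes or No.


0b1000000000000000. Only one bit set => Yes

Yes


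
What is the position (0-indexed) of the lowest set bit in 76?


0b1001100. Lowest set bit at position 2

2


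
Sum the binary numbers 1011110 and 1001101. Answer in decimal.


1011110 + 1001101 = 10101011 = 171

171


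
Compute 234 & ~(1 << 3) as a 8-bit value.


234 & ~(1 << 3) = 226

226


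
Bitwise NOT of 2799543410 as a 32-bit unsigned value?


~0b10100110110111011010010001110010 = 0b1011001001000100101101110001101 = 1495423885 (32-bit unsigned)

1495423885


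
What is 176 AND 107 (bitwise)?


0b10110000 & 0b1101011 = 0b100000 = 32

32


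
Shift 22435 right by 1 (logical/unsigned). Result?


0b101011110100011 >> 1 = 0b10101111010001 = 11217

11217


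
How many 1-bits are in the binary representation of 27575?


0b110101110110111 has 11 set bits

11


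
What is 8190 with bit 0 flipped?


8190 ^ (1 << 0) = 8190 ^ 1 = 8191

8191


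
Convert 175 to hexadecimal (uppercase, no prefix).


175 = AF hex

AF


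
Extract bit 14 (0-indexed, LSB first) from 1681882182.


0b1100100001111110111110001000110, position 14 = 1

1


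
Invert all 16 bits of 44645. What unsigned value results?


44645 ^ 65535 = 20890

20890


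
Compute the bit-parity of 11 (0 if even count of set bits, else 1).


0b1011 has 3 ones => parity 1

1


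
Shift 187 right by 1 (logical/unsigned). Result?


0b10111011 >> 1 = 0b1011101 = 93

93


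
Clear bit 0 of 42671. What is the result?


42671 & ~(1 << 0) = 42670

42670


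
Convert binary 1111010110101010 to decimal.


1111010110101010 in decimal = 62890

62890


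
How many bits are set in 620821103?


0b100101000000001111101001101111 has 15 set bits

15


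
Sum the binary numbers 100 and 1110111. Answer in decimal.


100 + 1110111 = 1111011 = 123

123


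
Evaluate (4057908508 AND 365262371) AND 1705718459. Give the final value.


Step 1: 4057908508 & 365262371 = 298075136
Step 2: 298075136 & 1705718459 = 25165824

25165824


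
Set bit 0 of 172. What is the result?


172 | (1 << 0) = 172 | 1 = 173

173


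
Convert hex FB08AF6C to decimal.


FB08AF6C hex = 4211650412 decimal

4211650412


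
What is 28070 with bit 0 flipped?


28070 ^ (1 << 0) = 28070 ^ 1 = 28071

28071


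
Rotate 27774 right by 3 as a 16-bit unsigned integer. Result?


Rotate 0b110110001111110 right by 3 (16-bit) = 0b1100110110001111 = 52623

52623


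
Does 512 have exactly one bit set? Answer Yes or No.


0b1000000000. Only one bit set => Yes

Yes


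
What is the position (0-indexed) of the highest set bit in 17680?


0b100010100010000. Highest set bit at position 14

14


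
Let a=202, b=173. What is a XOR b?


202 ^ 173 = 103

103


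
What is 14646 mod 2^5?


14646 & 31 = 22

22


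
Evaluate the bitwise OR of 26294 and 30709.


0b110011010110110 | 0b111011111110101 = 0b111011111110111 = 30711

30711


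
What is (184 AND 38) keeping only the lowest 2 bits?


Step 1: 184 & 38 = 32
Step 2: 32 & 3 = 0

0


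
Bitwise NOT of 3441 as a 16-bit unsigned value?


~0b110101110001 = 0b1111001010001110 = 62094 (16-bit unsigned)

62094


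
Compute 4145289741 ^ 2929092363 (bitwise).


0b11110111000101000001101000001101 ^ 0b10101110100101100110011100001011 = 0b1011001100000100111110100000110 = 1501723910

1501723910


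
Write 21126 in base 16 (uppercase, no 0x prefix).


21126 = 5286 hex

5286


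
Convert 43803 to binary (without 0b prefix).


43803 = 1010101100011011 in binary

1010101100011011


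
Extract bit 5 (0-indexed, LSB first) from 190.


0b10111110, position 5 = 1

1


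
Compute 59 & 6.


0b111011 & 0b110 = 0b10 = 2

2


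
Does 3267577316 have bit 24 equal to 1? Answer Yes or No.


0b11000010110000110100010111100100, bit 24 = 0. No

No


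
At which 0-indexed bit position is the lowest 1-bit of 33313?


0b1000001000100001. Lowest set bit at position 0

0


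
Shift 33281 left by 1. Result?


0b1000001000000001 << 1 = 0b10000010000000010 = 66562

66562


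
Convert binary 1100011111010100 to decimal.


1100011111010100 in decimal = 51156

51156


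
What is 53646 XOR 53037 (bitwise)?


0b1101000110001110 ^ 0b1100111100101101 = 0b1111010100011 = 7843

7843


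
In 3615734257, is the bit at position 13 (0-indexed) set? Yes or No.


0b11010111100000111011100111110001, bit 13 = 1. Yes

Yes


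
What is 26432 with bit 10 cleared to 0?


26432 & ~(1 << 10) = 25408

25408


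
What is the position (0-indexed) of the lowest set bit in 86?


0b1010110. Lowest set bit at position 1

1


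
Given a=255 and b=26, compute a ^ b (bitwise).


255 ^ 26 = 229

229


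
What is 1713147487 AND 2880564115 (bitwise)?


0b1100110000111001000111001011111 & 0b10101011101100011110101110010011 = 0b100010000100001000101000010011 = 571509267

571509267


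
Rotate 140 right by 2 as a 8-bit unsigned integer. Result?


Rotate 0b10001100 right by 2 (8-bit) = 0b100011 = 35

35


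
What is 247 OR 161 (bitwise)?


0b11110111 | 0b10100001 = 0b11110111 = 247

247


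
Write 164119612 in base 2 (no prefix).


164119612 = 1001110010000100010000111100 in binary

1001110010000100010000111100


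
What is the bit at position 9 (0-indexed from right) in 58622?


0b1110010011111110, position 9 = 0

0


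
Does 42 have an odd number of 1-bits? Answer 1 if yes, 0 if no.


0b101010 has 3 ones => parity 1

1


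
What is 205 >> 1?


0b11001101 >> 1 = 0b1100110 = 102

102


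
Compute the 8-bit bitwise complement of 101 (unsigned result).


~0b1100101 = 0b10011010 = 154 (8-bit unsigned)

154


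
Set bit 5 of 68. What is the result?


68 | (1 << 5) = 68 | 32 = 100

100


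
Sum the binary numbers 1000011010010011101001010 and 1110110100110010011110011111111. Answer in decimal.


1000011010010011101001010 + 1110110100110010011110011111111 = 1110111101001100110010001001001 = 2007393353

2007393353


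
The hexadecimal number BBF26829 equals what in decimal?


BBF26829 hex = 3153225769 decimal

3153225769


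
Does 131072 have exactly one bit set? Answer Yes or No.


0b100000000000000000. Only one bit set => Yes

Yes


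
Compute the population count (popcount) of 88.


0b1011000 has 3 set bits

3


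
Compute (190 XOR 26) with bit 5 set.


Step 1: 190 ^ 26 = 164
Step 2: 164 | (1 << 5) = 164 | 32 = 164

164


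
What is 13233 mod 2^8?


13233 & 255 = 177

177


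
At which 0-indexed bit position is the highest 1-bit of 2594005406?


0b10011010100111010110000110011110. Highest set bit at position 31

31


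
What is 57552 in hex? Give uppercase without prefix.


57552 = E0D0 hex

E0D0


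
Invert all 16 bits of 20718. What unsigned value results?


20718 ^ 65535 = 44817

44817


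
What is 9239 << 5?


0b10010000010111 << 5 = 0b1001000001011100000 = 295648

295648


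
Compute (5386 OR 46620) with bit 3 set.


Step 1: 5386 | 46620 = 46878
Step 2: 46878 | (1 << 3) = 46878 | 8 = 46878

46878


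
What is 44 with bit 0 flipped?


44 ^ (1 << 0) = 44 ^ 1 = 45

45


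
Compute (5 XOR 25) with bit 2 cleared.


Step 1: 5 ^ 25 = 28
Step 2: 28 & ~(1 << 2) = 24

24


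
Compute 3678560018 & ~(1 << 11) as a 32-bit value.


3678560018 & ~(1 << 11) = 3678557970

3678557970


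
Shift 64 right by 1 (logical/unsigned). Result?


0b1000000 >> 1 = 0b100000 = 32

32


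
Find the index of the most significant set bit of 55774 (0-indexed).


0b1101100111011110. Highest set bit at position 15

15


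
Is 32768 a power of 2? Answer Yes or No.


0b1000000000000000. Only one bit set => Yes

Yes


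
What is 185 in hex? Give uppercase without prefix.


185 = B9 hex

B9


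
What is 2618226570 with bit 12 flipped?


2618226570 ^ (1 << 12) = 2618226570 ^ 4096 = 2618222474

2618222474


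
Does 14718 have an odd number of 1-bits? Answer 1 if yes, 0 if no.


0b11100101111110 has 10 ones => parity 0

0


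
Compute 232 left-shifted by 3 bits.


0b11101000 << 3 = 0b11101000000 = 1856

1856


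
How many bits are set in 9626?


0b10010110011010 has 7 set bits

7


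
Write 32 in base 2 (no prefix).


32 = 100000 in binary

100000


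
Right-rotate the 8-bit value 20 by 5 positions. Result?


Rotate 0b10100 right by 5 (8-bit) = 0b10100000 = 160

160


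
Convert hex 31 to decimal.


31 hex = 49 decimal

49


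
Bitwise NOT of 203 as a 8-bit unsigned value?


~0b11001011 = 0b110100 = 52 (8-bit unsigned)

52


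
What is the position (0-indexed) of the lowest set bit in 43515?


0b1010100111111011. Lowest set bit at position 0

0


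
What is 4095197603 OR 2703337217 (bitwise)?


0b11110100000101111100000110100011 | 0b10100001001000011010011100000001 = 0b11110101001101111110011110100011 = 4114081699

4114081699


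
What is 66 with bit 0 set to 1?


66 | (1 << 0) = 66 | 1 = 67

67


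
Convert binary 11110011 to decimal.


11110011 in decimal = 243

243


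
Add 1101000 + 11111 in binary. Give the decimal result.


1101000 + 11111 = 10000111 = 135

135


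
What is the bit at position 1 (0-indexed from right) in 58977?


0b1110011001100001, position 1 = 0

0


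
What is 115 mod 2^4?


115 & 15 = 3

3


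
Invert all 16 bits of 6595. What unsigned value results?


6595 ^ 65535 = 58940

58940


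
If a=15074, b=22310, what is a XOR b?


15074 ^ 22310 = 28100

28100


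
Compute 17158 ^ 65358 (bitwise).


0b100001100000110 ^ 0b1111111101001110 = 0b1011110001001000 = 48200

48200


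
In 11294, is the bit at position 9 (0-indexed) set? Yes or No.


0b10110000011110, bit 9 = 0. No

No


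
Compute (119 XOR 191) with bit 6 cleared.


Step 1: 119 ^ 191 = 200
Step 2: 200 & ~(1 << 6) = 136

136


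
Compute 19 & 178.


0b10011 & 0b10110010 = 0b10010 = 18

18


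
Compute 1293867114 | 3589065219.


0b1001101000111101101100001101010 | 0b11010101111011001100101000000011 = 0b11011101111111101101101001101011 = 3724466795

3724466795


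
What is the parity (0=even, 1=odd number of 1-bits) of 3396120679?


0b11001010011011001011000001100111 has 16 ones => parity 0

0


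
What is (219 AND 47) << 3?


Step 1: 219 & 47 = 11
Step 2: 11 << 3 = 88

88


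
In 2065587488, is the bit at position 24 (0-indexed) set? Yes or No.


0b1111011000111100101110100100000, bit 24 = 1. Yes

Yes


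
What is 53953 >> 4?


0b1101001011000001 >> 4 = 0b110100101100 = 3372

3372


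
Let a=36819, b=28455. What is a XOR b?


36819 ^ 28455 = 57588

57588


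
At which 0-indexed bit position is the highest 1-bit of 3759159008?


0b11100000000100000011011011100000. Highest set bit at position 31

31


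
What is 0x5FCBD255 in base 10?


5FCBD255 hex = 1607193173 decimal

1607193173


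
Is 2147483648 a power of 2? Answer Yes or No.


0b10000000000000000000000000000000. Only one bit set => Yes

Yes


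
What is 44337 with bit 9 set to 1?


44337 | (1 << 9) = 44337 | 512 = 44849

44849


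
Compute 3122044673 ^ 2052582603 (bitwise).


0b10111010000101101001111100000001 ^ 0b1111010010101111110110011001011 = 0b11000000010000010111001111001010 = 3225514954

3225514954


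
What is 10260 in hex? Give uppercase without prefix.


10260 = 2814 hex

2814


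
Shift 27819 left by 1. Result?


0b110110010101011 << 1 = 0b1101100101010110 = 55638

55638


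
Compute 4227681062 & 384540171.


0b11111011111111010100101100100110 & 0b10110111010111001111000001011 = 0b10010111010010000101000000010 = 317262338

317262338


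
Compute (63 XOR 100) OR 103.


Step 1: 63 ^ 100 = 91
Step 2: 91 | 103 = 127

127


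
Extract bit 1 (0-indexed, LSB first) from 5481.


0b1010101101001, position 1 = 0

0


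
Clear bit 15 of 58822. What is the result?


58822 & ~(1 << 15) = 26054

26054


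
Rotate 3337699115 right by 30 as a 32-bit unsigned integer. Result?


Rotate 0b11000110111100010011111100101011 right by 30 (32-bit) = 0b11011110001001111110010101111 = 465894575

465894575


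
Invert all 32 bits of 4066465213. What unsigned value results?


4066465213 ^ 4294967295 = 228502082

228502082


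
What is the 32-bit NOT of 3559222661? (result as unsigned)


~0b11010100001001010110110110000101 = 0b101011110110101001001001111010 = 735744634 (32-bit unsigned)

735744634


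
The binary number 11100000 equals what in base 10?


11100000 in decimal = 224

224


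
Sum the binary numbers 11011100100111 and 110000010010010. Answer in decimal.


11011100100111 + 110000010010010 = 1001011110111001 = 38841

38841


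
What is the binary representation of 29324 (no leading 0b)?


29324 = 111001010001100 in binary

111001010001100


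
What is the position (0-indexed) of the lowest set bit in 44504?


0b1010110111011000. Lowest set bit at position 3

3


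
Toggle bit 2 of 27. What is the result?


27 ^ (1 << 2) = 27 ^ 4 = 31

31


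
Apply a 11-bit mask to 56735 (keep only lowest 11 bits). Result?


56735 & 2047 = 1439

1439


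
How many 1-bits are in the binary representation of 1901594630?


0b1110001010110000000100000000110 has 10 set bits

10


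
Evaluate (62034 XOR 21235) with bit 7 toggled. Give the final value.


Step 1: 62034 ^ 21235 = 41121
Step 2: 41121 ^ (1 << 7) = 41121 ^ 128 = 40993

40993


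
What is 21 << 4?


0b10101 << 4 = 0b101010000 = 336

336


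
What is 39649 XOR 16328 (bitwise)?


0b1001101011100001 ^ 0b11111111001000 = 0b1010010100101001 = 42281

42281


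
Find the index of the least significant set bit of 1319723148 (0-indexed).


0b1001110101010010110000010001100. Lowest set bit at position 2

2
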